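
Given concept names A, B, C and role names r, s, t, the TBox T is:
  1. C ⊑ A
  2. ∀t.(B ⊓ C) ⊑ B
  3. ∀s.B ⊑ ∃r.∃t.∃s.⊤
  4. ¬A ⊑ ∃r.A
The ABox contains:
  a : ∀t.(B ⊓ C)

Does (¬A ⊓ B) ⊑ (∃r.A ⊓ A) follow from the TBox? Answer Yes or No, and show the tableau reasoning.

No

1. (¬A ⊓ B) ⊑ (∃r.A ⊓ A)  ⇔  ((¬A ⊓ B) ⊓ (∀r.¬A ⊔ ¬A)) unsat w.r.t. T
   apply at x₀: ¬A⊑∃r.A
   open: L(x₀) ⊇ {B, ¬A, ¬C, ∃r.A, ∃s.¬B} (+ ∃-successors)
2. Hence (¬A ⊓ B) ⊑ (∃r.A ⊓ A): not entailed.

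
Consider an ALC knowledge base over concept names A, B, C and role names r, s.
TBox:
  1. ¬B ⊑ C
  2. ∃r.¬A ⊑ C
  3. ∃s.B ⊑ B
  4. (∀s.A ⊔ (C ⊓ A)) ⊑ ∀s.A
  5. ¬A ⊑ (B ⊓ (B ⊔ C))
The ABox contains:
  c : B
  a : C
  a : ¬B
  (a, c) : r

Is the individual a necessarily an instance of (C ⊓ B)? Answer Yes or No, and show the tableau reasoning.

1. a : (C ⊓ B)?  L(a) = {C, ¬B} ∪ {(¬C ⊔ ¬B)}
   open: L(a) ⊇ {A, C, ¬B, ∀s.A, ∀s.¬B} — a ∉ (C ⊓ B) possible
2. Hence a : (C ⊓ B): not entailed.

No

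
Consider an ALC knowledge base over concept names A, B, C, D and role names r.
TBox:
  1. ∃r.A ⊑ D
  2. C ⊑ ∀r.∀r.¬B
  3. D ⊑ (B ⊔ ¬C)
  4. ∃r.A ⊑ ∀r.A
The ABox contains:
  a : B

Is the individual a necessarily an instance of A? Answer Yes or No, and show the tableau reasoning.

No

1. a : A?  L(a) = {B} ∪ {¬A}
   open: L(a) ⊇ {B, ¬A, ¬C, ¬D, ∀r.¬A} — a ∉ A possible
2. Hence a : A: not entailed.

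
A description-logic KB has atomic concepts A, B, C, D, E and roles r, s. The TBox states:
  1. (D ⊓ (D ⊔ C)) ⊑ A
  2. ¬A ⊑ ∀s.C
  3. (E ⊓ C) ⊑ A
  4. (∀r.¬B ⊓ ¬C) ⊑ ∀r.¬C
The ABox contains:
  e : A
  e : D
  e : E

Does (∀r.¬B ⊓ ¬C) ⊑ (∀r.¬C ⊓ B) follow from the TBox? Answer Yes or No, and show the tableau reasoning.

1. (∀r.¬B ⊓ ¬C) ⊑ (∀r.¬C ⊓ B)  ⇔  ((∀r.¬B ⊓ ¬C) ⊓ (∃r.C ⊔ ¬B)) unsat w.r.t. T
   apply at x₀: (∀r.¬B ⊓ ¬C)⊑∀r.¬C
   open: L(x₀) ⊇ {A, ¬B, ¬C, ∀r.¬B, ∀r.¬C}
2. Hence (∀r.¬B ⊓ ¬C) ⊑ (∀r.¬C ⊓ B): not entailed.

No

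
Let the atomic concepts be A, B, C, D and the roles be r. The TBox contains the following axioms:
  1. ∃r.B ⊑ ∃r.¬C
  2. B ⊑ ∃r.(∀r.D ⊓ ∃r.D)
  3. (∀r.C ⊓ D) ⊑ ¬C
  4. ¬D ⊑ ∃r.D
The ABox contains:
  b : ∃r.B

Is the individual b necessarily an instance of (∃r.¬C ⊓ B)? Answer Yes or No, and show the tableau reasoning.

No

1. b : (∃r.¬C ⊓ B)?  L(b) = {∃r.B} ∪ {(∀r.C ⊔ ¬B)}
   apply at b: ∃r.B⊑∃r.¬C
   open: L(b) ⊇ {D, ¬B, ∃r.B, ∃r.¬C} (+ ∃-successors) — b ∉ (∃r.¬C ⊓ B) possible
2. Hence b : (∃r.¬C ⊓ B): not entailed.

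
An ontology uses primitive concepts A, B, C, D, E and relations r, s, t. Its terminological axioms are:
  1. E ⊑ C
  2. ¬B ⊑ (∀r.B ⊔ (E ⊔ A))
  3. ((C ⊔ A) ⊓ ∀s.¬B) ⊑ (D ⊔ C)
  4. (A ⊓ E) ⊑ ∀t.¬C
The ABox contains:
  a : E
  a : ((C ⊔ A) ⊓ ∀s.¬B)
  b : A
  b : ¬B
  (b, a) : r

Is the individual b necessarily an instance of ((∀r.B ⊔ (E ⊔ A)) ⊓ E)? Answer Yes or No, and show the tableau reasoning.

No

1. b : ((∀r.B ⊔ (E ⊔ A)) ⊓ E)?  L(b) = {A, ¬B} ∪ {((∃r.¬B ⊓ (¬E ⊓ ¬A)) ⊔ ¬E)}
   apply at b: ¬B⊑(∀r.B ⊔ (E ⊔ A))
   open: L(b) ⊇ {A, ¬B, ¬E, ∀r.B, ∃s.B} (+ ∃-successors) — b ∉ ((∀r.B ⊔ (E ⊔ A)) ⊓ E) possible
2. Hence b : ((∀r.B ⊔ (E ⊔ A)) ⊓ E): not entailed.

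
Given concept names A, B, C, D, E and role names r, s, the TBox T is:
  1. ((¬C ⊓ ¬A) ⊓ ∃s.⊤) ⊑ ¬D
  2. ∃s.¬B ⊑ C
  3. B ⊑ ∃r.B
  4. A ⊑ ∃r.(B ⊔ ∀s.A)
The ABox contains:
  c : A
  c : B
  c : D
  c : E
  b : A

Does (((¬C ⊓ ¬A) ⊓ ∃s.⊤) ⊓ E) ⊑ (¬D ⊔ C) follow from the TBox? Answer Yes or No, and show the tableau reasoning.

Yes

1. (((¬C ⊓ ¬A) ⊓ ∃s.⊤) ⊓ E) ⊑ (¬D ⊔ C)  ⇔  ((((¬C ⊓ ¬A) ⊓ ∃s.⊤) ⊓ E) ⊓ (D ⊓ ¬C)) unsat w.r.t. T
   all branches close; clash {C, ¬C} at x₀
2. Hence (((¬C ⊓ ¬A) ⊓ ∃s.⊤) ⊓ E) ⊑ (¬D ⊔ C): entailed.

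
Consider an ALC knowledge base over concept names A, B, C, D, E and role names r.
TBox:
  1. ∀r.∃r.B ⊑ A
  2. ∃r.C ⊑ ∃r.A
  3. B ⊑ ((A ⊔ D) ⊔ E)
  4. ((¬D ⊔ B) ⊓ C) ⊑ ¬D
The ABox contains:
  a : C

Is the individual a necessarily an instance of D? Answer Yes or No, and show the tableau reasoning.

1. a : D?  L(a) = {C} ∪ {¬D}
   open: L(a) ⊇ {C, ¬B, ¬D, ∀r.¬C, ∃r.∀r.¬B} (+ ∃-successors) — a ∉ D possible
2. Hence a : D: not entailed.

No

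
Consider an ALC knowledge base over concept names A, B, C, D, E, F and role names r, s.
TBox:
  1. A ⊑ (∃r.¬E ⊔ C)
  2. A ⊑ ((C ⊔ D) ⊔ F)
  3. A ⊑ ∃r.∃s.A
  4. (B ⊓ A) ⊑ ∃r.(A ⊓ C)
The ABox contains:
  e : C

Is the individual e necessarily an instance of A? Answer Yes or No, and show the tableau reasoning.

1. e : A?  L(e) = {C} ∪ {¬A}
   open: L(e) ⊇ {C, ¬A} — e ∉ A possible
2. Hence e : A: not entailed.

No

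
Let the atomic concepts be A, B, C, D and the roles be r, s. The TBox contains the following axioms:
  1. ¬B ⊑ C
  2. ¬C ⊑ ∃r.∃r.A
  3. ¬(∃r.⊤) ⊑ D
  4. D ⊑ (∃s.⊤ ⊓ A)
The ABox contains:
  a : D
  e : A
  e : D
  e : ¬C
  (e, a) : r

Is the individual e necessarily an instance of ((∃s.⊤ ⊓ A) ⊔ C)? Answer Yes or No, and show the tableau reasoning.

Yes

1. e : ((∃s.⊤ ⊓ A) ⊔ C)?  L(e) = {A, D, ¬C} ∪ {((∀s.⊥ ⊔ ¬A) ⊓ ¬C)}
   clash {C, ¬C} at e — e ∈ ((∃s.⊤ ⊓ A) ⊔ C)
2. Hence e : ((∃s.⊤ ⊓ A) ⊔ C): entailed.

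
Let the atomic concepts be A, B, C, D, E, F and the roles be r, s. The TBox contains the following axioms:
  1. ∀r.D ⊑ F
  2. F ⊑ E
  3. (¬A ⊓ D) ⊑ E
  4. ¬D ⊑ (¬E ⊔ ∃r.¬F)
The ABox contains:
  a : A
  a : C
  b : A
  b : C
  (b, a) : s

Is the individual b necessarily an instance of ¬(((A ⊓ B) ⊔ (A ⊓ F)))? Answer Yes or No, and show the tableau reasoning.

No

1. b : ¬(((A ⊓ B) ⊔ (A ⊓ F)))?  L(b) = {A, C} ∪ {((A ⊓ B) ⊔ (A ⊓ F))}
   open: L(b) ⊇ {A, B, C, D, ¬F, …} (+ ∃-successors) — b ∉ ¬(((A ⊓ B) ⊔ (A ⊓ F))) possible
2. Hence b : ¬(((A ⊓ B) ⊔ (A ⊓ F))): not entailed.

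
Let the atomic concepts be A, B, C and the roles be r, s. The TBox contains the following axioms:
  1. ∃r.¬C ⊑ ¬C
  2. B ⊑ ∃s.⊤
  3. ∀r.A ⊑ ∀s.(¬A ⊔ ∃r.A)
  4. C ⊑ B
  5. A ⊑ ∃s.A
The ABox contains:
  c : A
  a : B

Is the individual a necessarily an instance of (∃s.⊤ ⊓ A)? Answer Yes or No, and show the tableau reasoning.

No

1. a : (∃s.⊤ ⊓ A)?  L(a) = {B} ∪ {(∀s.⊥ ⊔ ¬A)}
   apply at a: B⊑∃s.⊤
   open: L(a) ⊇ {B, ¬A, ∀r.C, ∃r.¬A, ∃s.⊤} (+ ∃-successors) — a ∉ (∃s.⊤ ⊓ A) possible
2. Hence a : (∃s.⊤ ⊓ A): not entailed.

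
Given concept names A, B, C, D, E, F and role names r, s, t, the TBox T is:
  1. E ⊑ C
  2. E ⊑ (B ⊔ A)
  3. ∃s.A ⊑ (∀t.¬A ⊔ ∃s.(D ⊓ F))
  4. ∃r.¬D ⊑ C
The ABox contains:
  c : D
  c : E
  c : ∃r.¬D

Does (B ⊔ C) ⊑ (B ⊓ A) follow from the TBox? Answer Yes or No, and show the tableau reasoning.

1. (B ⊔ C) ⊑ (B ⊓ A)  ⇔  ((B ⊔ C) ⊓ (¬B ⊔ ¬A)) unsat w.r.t. T
   open: L(x₀) ⊇ {B, ¬A, ¬E, ∀r.D, ∀s.¬A}
2. Hence (B ⊔ C) ⊑ (B ⊓ A): not entailed.

No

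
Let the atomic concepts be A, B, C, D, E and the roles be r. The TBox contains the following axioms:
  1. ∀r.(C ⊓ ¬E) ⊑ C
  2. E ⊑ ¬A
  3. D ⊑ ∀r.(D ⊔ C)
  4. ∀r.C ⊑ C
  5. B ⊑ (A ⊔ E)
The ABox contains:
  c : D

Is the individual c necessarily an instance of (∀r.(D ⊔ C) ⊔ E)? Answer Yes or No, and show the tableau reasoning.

Yes

1. c : (∀r.(D ⊔ C) ⊔ E)?  L(c) = {D} ∪ {(∃r.(¬D ⊓ ¬C) ⊓ ¬E)}
   clash {E, ¬E} at c — c ∈ (∀r.(D ⊔ C) ⊔ E)
2. Hence c : (∀r.(D ⊔ C) ⊔ E): entailed.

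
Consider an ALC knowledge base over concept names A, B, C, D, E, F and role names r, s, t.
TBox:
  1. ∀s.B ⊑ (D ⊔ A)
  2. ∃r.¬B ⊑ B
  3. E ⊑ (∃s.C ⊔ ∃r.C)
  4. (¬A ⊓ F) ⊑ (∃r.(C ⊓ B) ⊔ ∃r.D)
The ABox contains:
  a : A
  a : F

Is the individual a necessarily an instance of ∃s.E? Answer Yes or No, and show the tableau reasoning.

No

1. a : ∃s.E?  L(a) = {A, F} ∪ {∀s.¬E}
   open: L(a) ⊇ {A, F, ¬E, ∀r.B, ∀s.¬E, …} (+ ∃-successors) — a ∉ ∃s.E possible
2. Hence a : ∃s.E: not entailed.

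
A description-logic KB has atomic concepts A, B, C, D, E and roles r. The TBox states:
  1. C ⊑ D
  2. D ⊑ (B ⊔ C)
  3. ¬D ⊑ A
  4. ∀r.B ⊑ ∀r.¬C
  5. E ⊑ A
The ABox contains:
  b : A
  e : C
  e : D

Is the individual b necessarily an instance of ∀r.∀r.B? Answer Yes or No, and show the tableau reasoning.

No

1. b : ∀r.∀r.B?  L(b) = {A} ∪ {∃r.∃r.¬B}
   open: L(b) ⊇ {A, ¬C, ¬D, ∃r.¬B, ∃r.∃r.¬B} (+ ∃-successors) — b ∉ ∀r.∀r.B possible
2. Hence b : ∀r.∀r.B: not entailed.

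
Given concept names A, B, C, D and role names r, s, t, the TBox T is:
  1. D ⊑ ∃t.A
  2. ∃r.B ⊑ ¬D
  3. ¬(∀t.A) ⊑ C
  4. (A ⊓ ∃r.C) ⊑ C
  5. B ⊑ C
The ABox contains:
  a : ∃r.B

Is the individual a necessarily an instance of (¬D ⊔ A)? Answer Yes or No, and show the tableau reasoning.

1. a : (¬D ⊔ A)?  L(a) = {∃r.B} ∪ {(D ⊓ ¬A)}
   clash {D, ¬D} at a — a ∈ (¬D ⊔ A)
2. Hence a : (¬D ⊔ A): entailed.

Yes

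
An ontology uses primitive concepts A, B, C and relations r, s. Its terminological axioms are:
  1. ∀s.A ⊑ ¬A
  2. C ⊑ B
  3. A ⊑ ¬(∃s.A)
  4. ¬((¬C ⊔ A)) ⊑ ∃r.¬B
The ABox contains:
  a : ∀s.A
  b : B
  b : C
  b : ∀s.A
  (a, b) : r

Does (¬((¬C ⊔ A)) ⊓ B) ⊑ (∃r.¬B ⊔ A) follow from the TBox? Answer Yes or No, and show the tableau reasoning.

1. (¬((¬C ⊔ A)) ⊓ B) ⊑ (∃r.¬B ⊔ A)  ⇔  (((C ⊓ ¬A) ⊓ B) ⊓ (∀r.B ⊓ ¬A)) unsat w.r.t. T
   all branches close; clash {B, ¬B} at an ∃-successor
2. Hence (¬((¬C ⊔ A)) ⊓ B) ⊑ (∃r.¬B ⊔ A): entailed.

Yes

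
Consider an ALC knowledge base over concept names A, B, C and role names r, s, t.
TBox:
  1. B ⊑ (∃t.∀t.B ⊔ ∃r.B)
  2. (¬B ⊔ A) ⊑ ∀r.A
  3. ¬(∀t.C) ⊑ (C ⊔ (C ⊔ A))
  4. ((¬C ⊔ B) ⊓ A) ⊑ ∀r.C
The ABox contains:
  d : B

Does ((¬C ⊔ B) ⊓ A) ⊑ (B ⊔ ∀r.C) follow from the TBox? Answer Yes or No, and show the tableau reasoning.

Yes

1. ((¬C ⊔ B) ⊓ A) ⊑ (B ⊔ ∀r.C)  ⇔  (((¬C ⊔ B) ⊓ A) ⊓ (¬B ⊓ ∃r.¬C)) unsat w.r.t. T
   all branches close; clash {B, ¬B} at x₀
2. Hence ((¬C ⊔ B) ⊓ A) ⊑ (B ⊔ ∀r.C): entailed.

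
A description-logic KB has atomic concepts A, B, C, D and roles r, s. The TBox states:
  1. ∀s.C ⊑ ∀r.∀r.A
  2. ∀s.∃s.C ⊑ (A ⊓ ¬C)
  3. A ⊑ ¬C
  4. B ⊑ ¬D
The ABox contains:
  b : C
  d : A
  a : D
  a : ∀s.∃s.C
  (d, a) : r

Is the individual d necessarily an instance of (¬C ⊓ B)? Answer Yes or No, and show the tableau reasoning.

1. d : (¬C ⊓ B)?  L(d) = {A} ∪ {(C ⊔ ¬B)}
   apply at d: A⊑¬C
   open: L(d) ⊇ {A, ¬B, ¬C, ∃s.¬C, ∃s.∀s.¬C} (+ ∃-successors) — d ∉ (¬C ⊓ B) possible
2. Hence d : (¬C ⊓ B): not entailed.

No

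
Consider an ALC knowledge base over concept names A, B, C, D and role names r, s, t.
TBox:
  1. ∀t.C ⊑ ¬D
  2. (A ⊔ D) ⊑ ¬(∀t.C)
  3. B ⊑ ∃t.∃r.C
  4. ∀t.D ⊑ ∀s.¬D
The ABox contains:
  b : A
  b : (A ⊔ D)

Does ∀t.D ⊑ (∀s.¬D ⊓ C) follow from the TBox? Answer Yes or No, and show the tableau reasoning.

1. ∀t.D ⊑ (∀s.¬D ⊓ C)  ⇔  (∀t.D ⊓ (∃s.D ⊔ ¬C)) unsat w.r.t. T
   apply at x₀: ∀t.D⊑∀s.¬D
   open: L(x₀) ⊇ {¬A, ¬B, ¬C, ¬D, ∀s.¬D, …}
2. Hence ∀t.D ⊑ (∀s.¬D ⊓ C): not entailed.

No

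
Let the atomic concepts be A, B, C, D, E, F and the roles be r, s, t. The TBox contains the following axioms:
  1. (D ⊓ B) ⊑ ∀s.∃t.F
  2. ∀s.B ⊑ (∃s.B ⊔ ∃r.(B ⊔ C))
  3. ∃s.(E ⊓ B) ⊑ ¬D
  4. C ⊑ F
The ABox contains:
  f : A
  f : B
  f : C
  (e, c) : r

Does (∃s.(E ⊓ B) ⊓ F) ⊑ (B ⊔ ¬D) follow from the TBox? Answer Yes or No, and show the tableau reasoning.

1. (∃s.(E ⊓ B) ⊓ F) ⊑ (B ⊔ ¬D)  ⇔  ((∃s.(E ⊓ B) ⊓ F) ⊓ (¬B ⊓ D)) unsat w.r.t. T
   all branches close; clash {D, ¬D} at x₀
2. Hence (∃s.(E ⊓ B) ⊓ F) ⊑ (B ⊔ ¬D): entailed.

Yes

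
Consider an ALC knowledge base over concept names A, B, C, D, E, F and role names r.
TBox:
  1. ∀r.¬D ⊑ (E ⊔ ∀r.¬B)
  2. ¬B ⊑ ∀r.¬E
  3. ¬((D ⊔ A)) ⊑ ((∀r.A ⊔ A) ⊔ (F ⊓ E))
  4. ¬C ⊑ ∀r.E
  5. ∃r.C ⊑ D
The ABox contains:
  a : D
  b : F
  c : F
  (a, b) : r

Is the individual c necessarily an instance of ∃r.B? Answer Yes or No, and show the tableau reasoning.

1. c : ∃r.B?  L(c) = {F} ∪ {∀r.¬B}
   open: L(c) ⊇ {B, C, D, F, ∀r.¬B, …} (+ ∃-successors) — c ∉ ∃r.B possible
2. Hence c : ∃r.B: not entailed.

No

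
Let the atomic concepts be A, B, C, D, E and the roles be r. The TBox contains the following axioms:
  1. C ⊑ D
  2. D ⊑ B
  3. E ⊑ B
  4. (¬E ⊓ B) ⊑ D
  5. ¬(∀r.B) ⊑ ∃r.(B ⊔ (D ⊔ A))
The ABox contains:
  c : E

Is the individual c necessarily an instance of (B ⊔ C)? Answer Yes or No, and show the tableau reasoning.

Yes

1. c : (B ⊔ C)?  L(c) = {E} ∪ {(¬B ⊓ ¬C)}
   clash {B, ¬B} at c — c ∈ (B ⊔ C)
2. Hence c : (B ⊔ C): entailed.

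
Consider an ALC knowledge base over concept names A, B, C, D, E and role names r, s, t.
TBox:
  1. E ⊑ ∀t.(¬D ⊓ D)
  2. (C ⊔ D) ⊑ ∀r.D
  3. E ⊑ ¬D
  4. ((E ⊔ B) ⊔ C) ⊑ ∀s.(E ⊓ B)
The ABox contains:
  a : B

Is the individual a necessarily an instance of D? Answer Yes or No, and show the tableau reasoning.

No

1. a : D?  L(a) = {B} ∪ {¬D}
   open: L(a) ⊇ {B, ¬C, ¬D, ¬E, ∀s.(E ⊓ B)} — a ∉ D possible
2. Hence a : D: not entailed.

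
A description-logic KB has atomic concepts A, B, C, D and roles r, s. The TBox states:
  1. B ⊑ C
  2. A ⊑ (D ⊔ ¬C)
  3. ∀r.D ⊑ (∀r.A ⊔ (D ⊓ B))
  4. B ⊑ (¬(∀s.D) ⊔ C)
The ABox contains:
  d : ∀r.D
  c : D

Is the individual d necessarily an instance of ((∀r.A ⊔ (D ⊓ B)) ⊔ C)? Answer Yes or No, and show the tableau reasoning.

1. d : ((∀r.A ⊔ (D ⊓ B)) ⊔ C)?  L(d) = {∀r.D} ∪ {((∃r.¬A ⊓ (¬D ⊔ ¬B)) ⊓ ¬C)}
   clash {C, ¬C} at d — d ∈ ((∀r.A ⊔ (D ⊓ B)) ⊔ C)
2. Hence d : ((∀r.A ⊔ (D ⊓ B)) ⊔ C): entailed.

Yes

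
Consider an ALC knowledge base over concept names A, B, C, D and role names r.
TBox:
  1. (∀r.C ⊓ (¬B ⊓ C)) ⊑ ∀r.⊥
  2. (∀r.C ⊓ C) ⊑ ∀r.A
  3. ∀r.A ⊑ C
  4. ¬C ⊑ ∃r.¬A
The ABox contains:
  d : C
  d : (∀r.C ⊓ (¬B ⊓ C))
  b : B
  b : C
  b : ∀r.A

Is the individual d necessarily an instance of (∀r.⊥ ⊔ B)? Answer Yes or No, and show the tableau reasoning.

1. d : (∀r.⊥ ⊔ B)?  L(d) = {C, (∀r.C ⊓ (¬B ⊓ C))} ∪ {(∃r.⊤ ⊓ ¬B)}
   clash ⊥ at an ∃-successor — d ∈ (∀r.⊥ ⊔ B)
2. Hence d : (∀r.⊥ ⊔ B): entailed.

Yes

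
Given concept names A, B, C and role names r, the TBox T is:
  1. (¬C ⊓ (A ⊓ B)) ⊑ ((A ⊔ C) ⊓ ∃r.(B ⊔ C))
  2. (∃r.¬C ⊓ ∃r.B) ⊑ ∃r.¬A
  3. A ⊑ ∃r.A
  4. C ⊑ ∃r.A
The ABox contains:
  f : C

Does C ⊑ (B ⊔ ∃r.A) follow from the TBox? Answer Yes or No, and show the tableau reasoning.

Yes

1. C ⊑ (B ⊔ ∃r.A)  ⇔  (C ⊓ (¬B ⊓ ∀r.¬A)) unsat w.r.t. T
   all branches close; clash {A, ¬A} at an ∃-successor
2. Hence C ⊑ (B ⊔ ∃r.A): entailed.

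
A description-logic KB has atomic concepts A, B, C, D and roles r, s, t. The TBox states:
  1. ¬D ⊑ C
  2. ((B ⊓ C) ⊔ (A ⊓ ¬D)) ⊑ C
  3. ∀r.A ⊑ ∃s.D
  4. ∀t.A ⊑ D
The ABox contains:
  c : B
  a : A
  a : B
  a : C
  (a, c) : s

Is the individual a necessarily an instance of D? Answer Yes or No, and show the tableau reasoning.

1. a : D?  L(a) = {A, B, C} ∪ {¬D}
   open: L(a) ⊇ {A, B, C, ¬D, ∃r.¬A, …} (+ ∃-successors) — a ∉ D possible
2. Hence a : D: not entailed.

No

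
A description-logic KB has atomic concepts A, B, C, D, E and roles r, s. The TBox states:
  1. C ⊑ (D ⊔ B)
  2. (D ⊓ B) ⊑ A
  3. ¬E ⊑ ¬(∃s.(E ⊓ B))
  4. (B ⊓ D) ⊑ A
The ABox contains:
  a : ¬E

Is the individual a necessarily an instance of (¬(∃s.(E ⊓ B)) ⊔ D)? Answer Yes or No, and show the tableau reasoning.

Yes

1. a : (¬(∃s.(E ⊓ B)) ⊔ D)?  L(a) = {¬E} ∪ {(∃s.(E ⊓ B) ⊓ ¬D)}
   clash {B, ¬B} at an ∃-successor — a ∈ (¬(∃s.(E ⊓ B)) ⊔ D)
2. Hence a : (¬(∃s.(E ⊓ B)) ⊔ D): entailed.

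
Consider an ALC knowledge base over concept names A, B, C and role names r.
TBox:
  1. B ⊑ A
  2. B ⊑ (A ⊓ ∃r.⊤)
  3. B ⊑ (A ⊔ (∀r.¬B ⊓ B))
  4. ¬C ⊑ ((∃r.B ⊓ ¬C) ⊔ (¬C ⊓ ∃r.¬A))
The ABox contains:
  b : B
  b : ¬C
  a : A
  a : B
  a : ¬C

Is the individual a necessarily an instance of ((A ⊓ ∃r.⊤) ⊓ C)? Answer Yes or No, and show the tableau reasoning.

1. a : ((A ⊓ ∃r.⊤) ⊓ C)?  L(a) = {A, B, ¬C} ∪ {((¬A ⊔ ∀r.⊥) ⊔ ¬C)}
   apply at a: B⊑(A ⊓ ∃r.⊤); B⊑(A ⊔ (∀r.¬B ⊓ B)); ¬C⊑((∃r.B ⊓ ¬C) ⊔ (¬C ⊓ ∃r.¬A))
   open: L(a) ⊇ {A, B, ¬C, ∃r.B, ∃r.⊤} (+ ∃-successors) — a ∉ ((A ⊓ ∃r.⊤) ⊓ C) possible
2. Hence a : ((A ⊓ ∃r.⊤) ⊓ C): not entailed.

No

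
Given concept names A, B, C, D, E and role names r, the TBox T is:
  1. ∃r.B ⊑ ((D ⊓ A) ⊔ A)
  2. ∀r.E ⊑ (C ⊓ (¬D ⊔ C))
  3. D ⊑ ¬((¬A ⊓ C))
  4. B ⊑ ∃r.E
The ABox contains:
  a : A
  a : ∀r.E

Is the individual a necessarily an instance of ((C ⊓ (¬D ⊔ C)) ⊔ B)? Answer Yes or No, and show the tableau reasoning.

1. a : ((C ⊓ (¬D ⊔ C)) ⊔ B)?  L(a) = {A, ∀r.E} ∪ {((¬C ⊔ (D ⊓ ¬C)) ⊓ ¬B)}
   clash {C, ¬C} at a — a ∈ ((C ⊓ (¬D ⊔ C)) ⊔ B)
2. Hence a : ((C ⊓ (¬D ⊔ C)) ⊔ B): entailed.

Yes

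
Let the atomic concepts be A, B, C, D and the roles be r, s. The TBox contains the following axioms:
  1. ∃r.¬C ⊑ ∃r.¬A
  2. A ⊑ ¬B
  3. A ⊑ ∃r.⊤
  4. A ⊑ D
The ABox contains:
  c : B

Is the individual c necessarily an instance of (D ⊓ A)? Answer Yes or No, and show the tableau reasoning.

1. c : (D ⊓ A)?  L(c) = {B} ∪ {(¬D ⊔ ¬A)}
   open: L(c) ⊇ {B, ¬A, ∀r.C} — c ∉ (D ⊓ A) possible
2. Hence c : (D ⊓ A): not entailed.

No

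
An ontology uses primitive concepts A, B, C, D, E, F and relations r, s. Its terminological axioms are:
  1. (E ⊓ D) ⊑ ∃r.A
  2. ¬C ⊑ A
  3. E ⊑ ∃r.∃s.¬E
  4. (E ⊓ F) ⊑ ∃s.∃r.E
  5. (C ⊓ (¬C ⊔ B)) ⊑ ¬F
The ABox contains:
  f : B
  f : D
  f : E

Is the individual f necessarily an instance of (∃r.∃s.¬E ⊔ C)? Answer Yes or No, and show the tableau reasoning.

Yes

1. f : (∃r.∃s.¬E ⊔ C)?  L(f) = {B, D, E} ∪ {(∀r.∀s.E ⊓ ¬C)}
   clash {E, ¬E} at an ∃-successor — f ∈ (∃r.∃s.¬E ⊔ C)
2. Hence f : (∃r.∃s.¬E ⊔ C): entailed.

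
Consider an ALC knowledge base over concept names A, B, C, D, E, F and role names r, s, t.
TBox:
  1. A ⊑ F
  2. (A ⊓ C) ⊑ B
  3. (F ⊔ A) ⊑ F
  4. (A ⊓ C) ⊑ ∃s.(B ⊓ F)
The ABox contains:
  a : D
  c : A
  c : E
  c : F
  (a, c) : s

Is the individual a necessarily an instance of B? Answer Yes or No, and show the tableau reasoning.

1. a : B?  L(a) = {D} ∪ {¬B}
   open: L(a) ⊇ {D, ¬A, ¬B, ¬F} — a ∉ B possible
2. Hence a : B: not entailed.

No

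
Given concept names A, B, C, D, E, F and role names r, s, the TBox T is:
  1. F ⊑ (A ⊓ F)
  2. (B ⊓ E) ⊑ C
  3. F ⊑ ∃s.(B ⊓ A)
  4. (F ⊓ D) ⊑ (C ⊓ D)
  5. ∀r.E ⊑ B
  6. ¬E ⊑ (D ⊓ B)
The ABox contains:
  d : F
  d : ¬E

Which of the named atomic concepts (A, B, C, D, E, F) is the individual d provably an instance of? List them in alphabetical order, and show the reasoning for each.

1. d : A?  L(d) = {F, ¬E} ∪ {¬A}
   clash {A, ¬A} at d — d ∈ A
2. d : B?  L(d) = {F, ¬E} ∪ {¬B}
   clash {B, ¬B} at d — d ∈ B
3. d : C?  L(d) = {F, ¬E} ∪ {¬C}
   clash {C, ¬C} at d — d ∈ C
4. d : D?  L(d) = {F, ¬E} ∪ {¬D}
   clash {D, ¬D} at d — d ∈ D
5. d : E?  L(d) = {F, ¬E} ∪ {¬E}
   apply at d: F⊑(A ⊓ F); F⊑∃s.(B ⊓ A); ¬E⊑(D ⊓ B)
   open: L(d) ⊇ {A, B, C, D, F, …} (+ ∃-successors) — d ∉ E possible
6. d : F?  L(d) = {F, ¬E} ∪ {¬F}
   clash {F, ¬F} at d — d ∈ F
7. Entailed for d: {A, B, C, D, F}

{A, B, C, D, F}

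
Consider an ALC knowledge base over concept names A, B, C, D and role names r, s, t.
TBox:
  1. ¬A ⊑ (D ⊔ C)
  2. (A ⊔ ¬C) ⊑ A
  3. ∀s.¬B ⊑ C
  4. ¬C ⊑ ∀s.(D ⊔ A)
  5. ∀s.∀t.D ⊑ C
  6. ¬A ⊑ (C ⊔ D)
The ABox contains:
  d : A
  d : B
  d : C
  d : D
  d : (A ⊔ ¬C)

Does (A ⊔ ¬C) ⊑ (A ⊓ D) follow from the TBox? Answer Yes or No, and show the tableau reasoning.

1. (A ⊔ ¬C) ⊑ (A ⊓ D)  ⇔  ((A ⊔ ¬C) ⊓ (¬A ⊔ ¬D)) unsat w.r.t. T
   apply at x₀: (A ⊔ ¬C)⊑A
   open: L(x₀) ⊇ {A, C, ¬D, ∃s.B} (+ ∃-successors)
2. Hence (A ⊔ ¬C) ⊑ (A ⊓ D): not entailed.

No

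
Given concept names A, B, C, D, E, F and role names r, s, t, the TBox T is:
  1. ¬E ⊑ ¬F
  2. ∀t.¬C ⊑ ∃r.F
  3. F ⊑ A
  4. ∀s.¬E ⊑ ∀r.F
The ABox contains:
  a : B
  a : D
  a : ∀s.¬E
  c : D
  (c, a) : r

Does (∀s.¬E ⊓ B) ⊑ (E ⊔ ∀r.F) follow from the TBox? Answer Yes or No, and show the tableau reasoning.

1. (∀s.¬E ⊓ B) ⊑ (E ⊔ ∀r.F)  ⇔  ((∀s.¬E ⊓ B) ⊓ (¬E ⊓ ∃r.¬F)) unsat w.r.t. T
   all branches close; clash {F, ¬F} at an ∃-successor
2. Hence (∀s.¬E ⊓ B) ⊑ (E ⊔ ∀r.F): entailed.

Yes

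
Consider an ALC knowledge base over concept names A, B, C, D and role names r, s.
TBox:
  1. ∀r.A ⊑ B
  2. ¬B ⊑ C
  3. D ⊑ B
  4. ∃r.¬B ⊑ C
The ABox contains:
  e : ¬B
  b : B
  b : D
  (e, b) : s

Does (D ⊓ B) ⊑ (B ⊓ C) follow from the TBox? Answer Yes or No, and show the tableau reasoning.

No

1. (D ⊓ B) ⊑ (B ⊓ C)  ⇔  ((D ⊓ B) ⊓ (¬B ⊔ ¬C)) unsat w.r.t. T
   open: L(x₀) ⊇ {B, D, ¬C, ∀r.B}
2. Hence (D ⊓ B) ⊑ (B ⊓ C): not entailed.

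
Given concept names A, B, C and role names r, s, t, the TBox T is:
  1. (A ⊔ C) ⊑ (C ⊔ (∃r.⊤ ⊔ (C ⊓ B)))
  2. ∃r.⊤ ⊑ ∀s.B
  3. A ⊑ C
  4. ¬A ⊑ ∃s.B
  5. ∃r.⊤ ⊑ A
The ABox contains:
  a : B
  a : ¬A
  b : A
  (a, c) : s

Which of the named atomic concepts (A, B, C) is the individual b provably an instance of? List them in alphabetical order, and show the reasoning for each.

1. b : A?  L(b) = {A} ∪ {¬A}
   clash {A, ¬A} at b — b ∈ A
2. b : B?  L(b) = {A} ∪ {¬B}
   apply at b: A⊑C
   open: L(b) ⊇ {A, C, ¬B, ∀r.⊥} — b ∉ B possible
3. b : C?  L(b) = {A} ∪ {¬C}
   clash {C, ¬C} at b — b ∈ C
4. Entailed for b: {A, C}

{A, C}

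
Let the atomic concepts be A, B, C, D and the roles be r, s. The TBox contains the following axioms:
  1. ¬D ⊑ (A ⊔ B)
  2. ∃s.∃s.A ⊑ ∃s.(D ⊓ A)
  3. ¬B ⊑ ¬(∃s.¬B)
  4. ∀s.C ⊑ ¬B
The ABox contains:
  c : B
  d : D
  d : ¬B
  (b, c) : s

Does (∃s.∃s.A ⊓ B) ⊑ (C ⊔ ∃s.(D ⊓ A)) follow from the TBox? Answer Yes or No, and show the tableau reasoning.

1. (∃s.∃s.A ⊓ B) ⊑ (C ⊔ ∃s.(D ⊓ A))  ⇔  ((∃s.∃s.A ⊓ B) ⊓ (¬C ⊓ ∀s.(¬D ⊔ ¬A))) unsat w.r.t. T
   all branches close; clash {B, ¬B} at x₀
2. Hence (∃s.∃s.A ⊓ B) ⊑ (C ⊔ ∃s.(D ⊓ A)): entailed.

Yes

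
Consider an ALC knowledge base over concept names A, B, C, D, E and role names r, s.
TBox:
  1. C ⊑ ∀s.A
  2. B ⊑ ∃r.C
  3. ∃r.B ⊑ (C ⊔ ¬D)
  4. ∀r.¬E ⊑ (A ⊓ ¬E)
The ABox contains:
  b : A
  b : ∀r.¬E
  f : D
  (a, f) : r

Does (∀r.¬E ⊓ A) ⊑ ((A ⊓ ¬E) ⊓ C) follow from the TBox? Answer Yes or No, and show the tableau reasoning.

No

1. (∀r.¬E ⊓ A) ⊑ ((A ⊓ ¬E) ⊓ C)  ⇔  ((∀r.¬E ⊓ A) ⊓ ((¬A ⊔ E) ⊔ ¬C)) unsat w.r.t. T
   apply at x₀: ∀r.¬E⊑(A ⊓ ¬E)
   open: L(x₀) ⊇ {A, ¬B, ¬C, ¬E, ∀r.¬B, …}
2. Hence (∀r.¬E ⊓ A) ⊑ ((A ⊓ ¬E) ⊓ C): not entailed.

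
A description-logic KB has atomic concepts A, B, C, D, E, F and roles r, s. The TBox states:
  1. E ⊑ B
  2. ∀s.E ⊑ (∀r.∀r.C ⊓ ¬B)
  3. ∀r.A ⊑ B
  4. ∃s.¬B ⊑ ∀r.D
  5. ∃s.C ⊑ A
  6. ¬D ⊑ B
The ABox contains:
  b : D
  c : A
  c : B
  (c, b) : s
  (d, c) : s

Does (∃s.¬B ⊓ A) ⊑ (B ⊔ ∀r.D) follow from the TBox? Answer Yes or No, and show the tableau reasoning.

Yes

1. (∃s.¬B ⊓ A) ⊑ (B ⊔ ∀r.D)  ⇔  ((∃s.¬B ⊓ A) ⊓ (¬B ⊓ ∃r.¬D)) unsat w.r.t. T
   all branches close; clash {B, ¬B} at x₀
2. Hence (∃s.¬B ⊓ A) ⊑ (B ⊔ ∀r.D): entailed.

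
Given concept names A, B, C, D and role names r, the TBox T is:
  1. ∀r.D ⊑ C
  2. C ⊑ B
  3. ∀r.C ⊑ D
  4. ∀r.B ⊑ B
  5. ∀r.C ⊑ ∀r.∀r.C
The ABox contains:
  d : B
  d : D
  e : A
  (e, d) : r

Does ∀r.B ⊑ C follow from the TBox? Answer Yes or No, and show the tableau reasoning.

1. ∀r.B ⊑ C  ⇔  (∀r.B ⊓ ¬C) unsat w.r.t. T
   apply at x₀: ∀r.B⊑B
   open: L(x₀) ⊇ {B, ¬C, ∀r.B, ∃r.¬C, ∃r.¬D} (+ ∃-successors)
2. Hence ∀r.B ⊑ C: not entailed.

No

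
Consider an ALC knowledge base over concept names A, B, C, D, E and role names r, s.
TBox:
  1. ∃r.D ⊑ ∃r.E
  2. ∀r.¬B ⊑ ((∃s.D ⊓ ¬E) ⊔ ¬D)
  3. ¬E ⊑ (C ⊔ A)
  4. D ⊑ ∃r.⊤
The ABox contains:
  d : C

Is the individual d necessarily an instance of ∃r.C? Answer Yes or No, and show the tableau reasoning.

No

1. d : ∃r.C?  L(d) = {C} ∪ {∀r.¬C}
   open: L(d) ⊇ {C, E, ¬D, ∀r.¬C, ∀r.¬D, …} (+ ∃-successors) — d ∉ ∃r.C possible
2. Hence d : ∃r.C: not entailed.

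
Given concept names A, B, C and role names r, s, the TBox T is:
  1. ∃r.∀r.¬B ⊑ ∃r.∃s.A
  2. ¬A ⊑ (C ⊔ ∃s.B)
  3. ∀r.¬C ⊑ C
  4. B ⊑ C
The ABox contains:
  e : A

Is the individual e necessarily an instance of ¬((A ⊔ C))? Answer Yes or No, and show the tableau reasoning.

1. e : ¬((A ⊔ C))?  L(e) = {A} ∪ {(A ⊔ C)}
   open: L(e) ⊇ {A, ¬B, ∀r.∃r.B, ∃r.C} (+ ∃-successors) — e ∉ ¬((A ⊔ C)) possible
2. Hence e : ¬((A ⊔ C)): not entailed.

No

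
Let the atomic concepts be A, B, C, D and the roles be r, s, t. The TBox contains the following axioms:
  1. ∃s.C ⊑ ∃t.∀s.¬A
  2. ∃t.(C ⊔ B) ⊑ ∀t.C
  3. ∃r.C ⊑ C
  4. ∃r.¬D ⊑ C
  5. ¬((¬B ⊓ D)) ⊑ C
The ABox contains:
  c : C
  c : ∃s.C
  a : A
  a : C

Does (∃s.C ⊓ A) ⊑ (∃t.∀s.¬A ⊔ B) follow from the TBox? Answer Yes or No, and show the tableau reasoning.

1. (∃s.C ⊓ A) ⊑ (∃t.∀s.¬A ⊔ B)  ⇔  ((∃s.C ⊓ A) ⊓ (∀t.∃s.A ⊓ ¬B)) unsat w.r.t. T
   all branches close; clash {A, ¬A} at an ∃-successor
2. Hence (∃s.C ⊓ A) ⊑ (∃t.∀s.¬A ⊔ B): entailed.

Yes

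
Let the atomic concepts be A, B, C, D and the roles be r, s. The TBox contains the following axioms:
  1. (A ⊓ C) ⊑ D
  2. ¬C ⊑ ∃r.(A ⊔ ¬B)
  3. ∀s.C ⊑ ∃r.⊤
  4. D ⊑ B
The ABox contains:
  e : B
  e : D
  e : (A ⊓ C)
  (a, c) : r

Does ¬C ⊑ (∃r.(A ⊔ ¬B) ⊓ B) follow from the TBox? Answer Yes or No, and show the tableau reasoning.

No

1. ¬C ⊑ (∃r.(A ⊔ ¬B) ⊓ B)  ⇔  (¬C ⊓ (∀r.(¬A ⊓ B) ⊔ ¬B)) unsat w.r.t. T
   apply at x₀: ¬C⊑∃r.(A ⊔ ¬B)
   open: L(x₀) ⊇ {¬B, ¬C, ¬D, ∃r.(A ⊔ ¬B), ∃s.¬C} (+ ∃-successors)
2. Hence ¬C ⊑ (∃r.(A ⊔ ¬B) ⊓ B): not entailed.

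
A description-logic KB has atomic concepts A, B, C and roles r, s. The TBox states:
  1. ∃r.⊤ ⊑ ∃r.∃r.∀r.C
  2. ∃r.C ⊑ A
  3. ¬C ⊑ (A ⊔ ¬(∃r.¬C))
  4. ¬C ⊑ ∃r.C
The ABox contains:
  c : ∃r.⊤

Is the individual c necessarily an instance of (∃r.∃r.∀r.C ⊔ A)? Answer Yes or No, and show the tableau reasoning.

1. c : (∃r.∃r.∀r.C ⊔ A)?  L(c) = {∃r.⊤} ∪ {(∀r.∀r.∃r.¬C ⊓ ¬A)}
   clash {A, ¬A} at c — c ∈ (∃r.∃r.∀r.C ⊔ A)
2. Hence c : (∃r.∃r.∀r.C ⊔ A): entailed.

Yes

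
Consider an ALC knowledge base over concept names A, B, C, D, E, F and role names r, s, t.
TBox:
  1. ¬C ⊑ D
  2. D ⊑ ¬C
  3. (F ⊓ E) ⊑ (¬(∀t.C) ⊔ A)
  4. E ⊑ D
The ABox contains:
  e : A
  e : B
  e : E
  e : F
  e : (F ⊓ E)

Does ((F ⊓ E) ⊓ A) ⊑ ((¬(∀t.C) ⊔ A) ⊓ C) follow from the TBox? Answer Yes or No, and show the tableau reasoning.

1. ((F ⊓ E) ⊓ A) ⊑ ((¬(∀t.C) ⊔ A) ⊓ C)  ⇔  (((F ⊓ E) ⊓ A) ⊓ ((∀t.C ⊓ ¬A) ⊔ ¬C)) unsat w.r.t. T
   apply at x₀: (F ⊓ E)⊑(¬(∀t.C) ⊔ A); E⊑D
   open: L(x₀) ⊇ {A, D, E, F, ¬C}
2. Hence ((F ⊓ E) ⊓ A) ⊑ ((¬(∀t.C) ⊔ A) ⊓ C): not entailed.

No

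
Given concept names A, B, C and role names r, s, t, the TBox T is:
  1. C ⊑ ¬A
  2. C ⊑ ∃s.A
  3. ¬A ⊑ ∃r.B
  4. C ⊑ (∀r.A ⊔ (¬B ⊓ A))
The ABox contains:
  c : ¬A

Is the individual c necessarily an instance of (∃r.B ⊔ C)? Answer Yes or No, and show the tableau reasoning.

Yes

1. c : (∃r.B ⊔ C)?  L(c) = {¬A} ∪ {(∀r.¬B ⊓ ¬C)}
   clash {B, ¬B} at an ∃-successor — c ∈ (∃r.B ⊔ C)
2. Hence c : (∃r.B ⊔ C): entailed.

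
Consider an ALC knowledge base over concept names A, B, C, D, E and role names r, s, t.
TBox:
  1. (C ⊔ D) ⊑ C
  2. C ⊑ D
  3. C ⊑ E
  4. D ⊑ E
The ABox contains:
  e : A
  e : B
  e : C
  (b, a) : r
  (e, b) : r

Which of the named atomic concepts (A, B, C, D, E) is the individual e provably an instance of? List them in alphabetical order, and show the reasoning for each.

{A, B, C, D, E}

1. e : A?  L(e) = {A, B, C} ∪ {¬A}
   clash {A, ¬A} at e — e ∈ A
2. e : B?  L(e) = {A, B, C} ∪ {¬B}
   clash {B, ¬B} at e — e ∈ B
3. e : C?  L(e) = {A, B, C} ∪ {¬C}
   clash {C, ¬C} at e — e ∈ C
4. e : D?  L(e) = {A, B, C} ∪ {¬D}
   clash {D, ¬D} at e — e ∈ D
5. e : E?  L(e) = {A, B, C} ∪ {¬E}
   clash {E, ¬E} at e — e ∈ E
6. Entailed for e: {A, B, C, D, E}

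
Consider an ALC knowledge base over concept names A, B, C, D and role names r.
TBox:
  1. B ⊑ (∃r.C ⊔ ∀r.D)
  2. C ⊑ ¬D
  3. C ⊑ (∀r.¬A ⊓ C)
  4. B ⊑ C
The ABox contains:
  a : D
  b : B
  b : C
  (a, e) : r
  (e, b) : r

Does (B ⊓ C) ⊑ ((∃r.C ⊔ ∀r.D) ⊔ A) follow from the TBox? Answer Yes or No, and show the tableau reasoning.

1. (B ⊓ C) ⊑ ((∃r.C ⊔ ∀r.D) ⊔ A)  ⇔  ((B ⊓ C) ⊓ ((∀r.¬C ⊓ ∃r.¬D) ⊓ ¬A)) unsat w.r.t. T
   all branches close; clash {D, ¬D} at an ∃-successor
2. Hence (B ⊓ C) ⊑ ((∃r.C ⊔ ∀r.D) ⊔ A): entailed.

Yes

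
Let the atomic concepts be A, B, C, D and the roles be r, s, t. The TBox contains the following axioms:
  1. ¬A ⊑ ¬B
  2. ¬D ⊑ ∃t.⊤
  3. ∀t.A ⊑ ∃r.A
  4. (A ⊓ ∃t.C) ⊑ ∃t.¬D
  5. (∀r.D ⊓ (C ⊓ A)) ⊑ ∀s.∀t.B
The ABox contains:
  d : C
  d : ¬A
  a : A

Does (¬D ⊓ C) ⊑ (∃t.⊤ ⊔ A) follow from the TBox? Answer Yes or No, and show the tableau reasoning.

Yes

1. (¬D ⊓ C) ⊑ (∃t.⊤ ⊔ A)  ⇔  ((¬D ⊓ C) ⊓ (∀t.⊥ ⊓ ¬A)) unsat w.r.t. T
   all branches close; clash ⊥ at an ∃-successor
2. Hence (¬D ⊓ C) ⊑ (∃t.⊤ ⊔ A): entailed.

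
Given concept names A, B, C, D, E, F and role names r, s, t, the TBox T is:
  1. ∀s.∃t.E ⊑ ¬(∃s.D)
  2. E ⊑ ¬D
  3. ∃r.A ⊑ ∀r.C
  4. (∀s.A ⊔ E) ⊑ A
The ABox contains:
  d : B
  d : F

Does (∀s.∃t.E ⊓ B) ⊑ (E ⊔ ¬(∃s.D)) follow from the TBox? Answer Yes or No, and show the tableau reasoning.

1. (∀s.∃t.E ⊓ B) ⊑ (E ⊔ ¬(∃s.D))  ⇔  ((∀s.∃t.E ⊓ B) ⊓ (¬E ⊓ ∃s.D)) unsat w.r.t. T
   all branches close; clash {D, ¬D} at an ∃-successor
2. Hence (∀s.∃t.E ⊓ B) ⊑ (E ⊔ ¬(∃s.D)): entailed.

Yes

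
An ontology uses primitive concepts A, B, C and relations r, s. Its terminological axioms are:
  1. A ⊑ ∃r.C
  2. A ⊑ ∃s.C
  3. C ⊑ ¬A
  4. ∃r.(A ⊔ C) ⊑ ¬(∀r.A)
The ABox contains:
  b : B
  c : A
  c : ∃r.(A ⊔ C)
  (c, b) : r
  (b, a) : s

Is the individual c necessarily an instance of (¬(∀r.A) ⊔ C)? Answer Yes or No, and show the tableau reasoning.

Yes

1. c : (¬(∀r.A) ⊔ C)?  L(c) = {A, ∃r.(A ⊔ C)} ∪ {(∀r.A ⊓ ¬C)}
   clash {A, ¬A} at an ∃-successor — c ∈ (¬(∀r.A) ⊔ C)
2. Hence c : (¬(∀r.A) ⊔ C): entailed.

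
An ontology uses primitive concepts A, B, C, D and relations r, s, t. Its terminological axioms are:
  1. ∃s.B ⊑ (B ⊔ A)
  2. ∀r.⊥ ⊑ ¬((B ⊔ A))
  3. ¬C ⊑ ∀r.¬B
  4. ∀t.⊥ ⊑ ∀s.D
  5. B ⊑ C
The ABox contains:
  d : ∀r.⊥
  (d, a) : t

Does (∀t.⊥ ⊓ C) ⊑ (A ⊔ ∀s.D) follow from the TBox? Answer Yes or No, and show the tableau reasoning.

1. (∀t.⊥ ⊓ C) ⊑ (A ⊔ ∀s.D)  ⇔  ((∀t.⊥ ⊓ C) ⊓ (¬A ⊓ ∃s.¬D)) unsat w.r.t. T
   all branches close; clash {A, ¬A} at x₀
2. Hence (∀t.⊥ ⊓ C) ⊑ (A ⊔ ∀s.D): entailed.

Yes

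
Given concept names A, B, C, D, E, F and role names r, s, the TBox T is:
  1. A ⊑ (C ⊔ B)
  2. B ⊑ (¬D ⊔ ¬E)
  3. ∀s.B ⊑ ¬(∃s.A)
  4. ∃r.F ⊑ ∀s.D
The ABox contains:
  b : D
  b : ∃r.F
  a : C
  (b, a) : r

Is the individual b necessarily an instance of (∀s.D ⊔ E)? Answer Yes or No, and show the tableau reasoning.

1. b : (∀s.D ⊔ E)?  L(b) = {D, ∃r.F} ∪ {(∃s.¬D ⊓ ¬E)}
   clash {D, ¬D} at an ∃-successor — b ∈ (∀s.D ⊔ E)
2. Hence b : (∀s.D ⊔ E): entailed.

Yes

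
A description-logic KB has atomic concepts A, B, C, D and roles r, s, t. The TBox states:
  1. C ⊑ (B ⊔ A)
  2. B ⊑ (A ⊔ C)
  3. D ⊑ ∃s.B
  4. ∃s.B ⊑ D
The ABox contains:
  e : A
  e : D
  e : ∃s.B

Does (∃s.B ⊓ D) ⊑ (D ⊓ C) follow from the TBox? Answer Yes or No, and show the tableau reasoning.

No

1. (∃s.B ⊓ D) ⊑ (D ⊓ C)  ⇔  ((∃s.B ⊓ D) ⊓ (¬D ⊔ ¬C)) unsat w.r.t. T
   open: L(x₀) ⊇ {D, ¬B, ¬C, ∃s.B} (+ ∃-successors)
2. Hence (∃s.B ⊓ D) ⊑ (D ⊓ C): not entailed.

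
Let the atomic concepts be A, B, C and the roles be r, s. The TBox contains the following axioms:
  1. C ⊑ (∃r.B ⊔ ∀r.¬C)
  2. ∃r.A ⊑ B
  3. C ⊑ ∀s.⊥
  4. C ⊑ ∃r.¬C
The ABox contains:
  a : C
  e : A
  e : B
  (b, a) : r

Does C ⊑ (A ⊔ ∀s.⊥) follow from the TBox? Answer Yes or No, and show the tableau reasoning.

1. C ⊑ (A ⊔ ∀s.⊥)  ⇔  (C ⊓ (¬A ⊓ ∃s.⊤)) unsat w.r.t. T
   all branches close; clash ⊥ at an ∃-successor
2. Hence C ⊑ (A ⊔ ∀s.⊥): entailed.

Yes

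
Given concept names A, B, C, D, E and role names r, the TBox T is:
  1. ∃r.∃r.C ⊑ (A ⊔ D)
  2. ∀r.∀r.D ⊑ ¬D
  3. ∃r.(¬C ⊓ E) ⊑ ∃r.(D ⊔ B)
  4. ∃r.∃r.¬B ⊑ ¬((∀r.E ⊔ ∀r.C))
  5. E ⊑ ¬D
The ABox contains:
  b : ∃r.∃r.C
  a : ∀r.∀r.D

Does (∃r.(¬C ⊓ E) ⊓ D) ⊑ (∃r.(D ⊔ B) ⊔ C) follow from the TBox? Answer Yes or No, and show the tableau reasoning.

1. (∃r.(¬C ⊓ E) ⊓ D) ⊑ (∃r.(D ⊔ B) ⊔ C)  ⇔  ((∃r.(¬C ⊓ E) ⊓ D) ⊓ (∀r.(¬D ⊓ ¬B) ⊓ ¬C)) unsat w.r.t. T
   all branches close; clash {D, ¬D} at x₀
2. Hence (∃r.(¬C ⊓ E) ⊓ D) ⊑ (∃r.(D ⊔ B) ⊔ C): entailed.

Yes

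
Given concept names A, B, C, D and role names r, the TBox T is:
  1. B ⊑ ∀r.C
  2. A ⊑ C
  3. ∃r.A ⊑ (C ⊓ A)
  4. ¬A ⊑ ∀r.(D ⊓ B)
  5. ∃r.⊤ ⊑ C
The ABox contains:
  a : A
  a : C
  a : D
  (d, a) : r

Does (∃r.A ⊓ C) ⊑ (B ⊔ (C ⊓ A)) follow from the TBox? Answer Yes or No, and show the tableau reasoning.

1. (∃r.A ⊓ C) ⊑ (B ⊔ (C ⊓ A))  ⇔  ((∃r.A ⊓ C) ⊓ (¬B ⊓ (¬C ⊔ ¬A))) unsat w.r.t. T
   all branches close; clash {A, ¬A} at x₀
2. Hence (∃r.A ⊓ C) ⊑ (B ⊔ (C ⊓ A)): entailed.

Yes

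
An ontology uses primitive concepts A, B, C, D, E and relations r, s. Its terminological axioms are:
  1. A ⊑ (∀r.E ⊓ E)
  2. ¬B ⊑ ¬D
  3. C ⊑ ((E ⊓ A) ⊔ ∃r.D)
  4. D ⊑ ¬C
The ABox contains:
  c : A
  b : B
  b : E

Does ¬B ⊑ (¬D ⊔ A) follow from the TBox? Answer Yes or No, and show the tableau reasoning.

Yes

1. ¬B ⊑ (¬D ⊔ A)  ⇔  (¬B ⊓ (D ⊓ ¬A)) unsat w.r.t. T
   all branches close; clash {D, ¬D} at x₀
2. Hence ¬B ⊑ (¬D ⊔ A): entailed.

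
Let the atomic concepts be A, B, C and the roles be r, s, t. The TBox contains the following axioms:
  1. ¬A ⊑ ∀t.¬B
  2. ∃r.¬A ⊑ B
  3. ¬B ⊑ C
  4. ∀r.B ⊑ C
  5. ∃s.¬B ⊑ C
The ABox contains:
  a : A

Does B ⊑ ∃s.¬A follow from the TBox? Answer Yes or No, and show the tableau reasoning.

1. B ⊑ ∃s.¬A  ⇔  (B ⊓ ∀s.A) unsat w.r.t. T
   open: L(x₀) ⊇ {A, B, ∀s.A, ∀s.B, ∃r.¬B} (+ ∃-successors)
2. Hence B ⊑ ∃s.¬A: not entailed.

No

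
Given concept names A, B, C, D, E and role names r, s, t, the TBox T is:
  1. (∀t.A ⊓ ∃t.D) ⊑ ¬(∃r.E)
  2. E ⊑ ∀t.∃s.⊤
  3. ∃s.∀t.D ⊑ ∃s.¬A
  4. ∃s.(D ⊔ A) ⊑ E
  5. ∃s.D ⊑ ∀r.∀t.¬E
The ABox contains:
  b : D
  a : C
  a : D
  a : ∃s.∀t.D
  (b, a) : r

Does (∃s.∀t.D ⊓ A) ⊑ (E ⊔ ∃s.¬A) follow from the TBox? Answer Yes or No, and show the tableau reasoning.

1. (∃s.∀t.D ⊓ A) ⊑ (E ⊔ ∃s.¬A)  ⇔  ((∃s.∀t.D ⊓ A) ⊓ (¬E ⊓ ∀s.A)) unsat w.r.t. T
   all branches close; clash {E, ¬E} at x₀
2. Hence (∃s.∀t.D ⊓ A) ⊑ (E ⊔ ∃s.¬A): entailed.

Yes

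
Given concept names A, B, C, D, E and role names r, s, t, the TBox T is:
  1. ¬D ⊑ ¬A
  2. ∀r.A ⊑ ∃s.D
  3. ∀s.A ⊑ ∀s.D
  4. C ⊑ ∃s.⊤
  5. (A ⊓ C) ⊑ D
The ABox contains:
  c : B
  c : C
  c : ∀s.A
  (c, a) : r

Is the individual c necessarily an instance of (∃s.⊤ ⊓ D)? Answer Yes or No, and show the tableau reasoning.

No

1. c : (∃s.⊤ ⊓ D)?  L(c) = {B, C, ∀s.A} ∪ {(∀s.⊥ ⊔ ¬D)}
   apply at c: ∀s.A⊑∀s.D; C⊑∃s.⊤
   open: L(c) ⊇ {B, C, ¬A, ¬D, ∀s.A, …} (+ ∃-successors) — c ∉ (∃s.⊤ ⊓ D) possible
2. Hence c : (∃s.⊤ ⊓ D): not entailed.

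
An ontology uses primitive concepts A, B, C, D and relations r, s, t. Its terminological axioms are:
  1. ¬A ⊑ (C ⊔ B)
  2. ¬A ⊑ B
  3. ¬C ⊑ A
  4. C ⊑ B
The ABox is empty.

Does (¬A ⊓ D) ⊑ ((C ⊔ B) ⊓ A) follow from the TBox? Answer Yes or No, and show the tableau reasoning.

1. (¬A ⊓ D) ⊑ ((C ⊔ B) ⊓ A)  ⇔  ((¬A ⊓ D) ⊓ ((¬C ⊓ ¬B) ⊔ ¬A)) unsat w.r.t. T
   apply at x₀: ¬A⊑(C ⊔ B); ¬A⊑B
   open: L(x₀) ⊇ {B, C, D, ¬A}
2. Hence (¬A ⊓ D) ⊑ ((C ⊔ B) ⊓ A): not entailed.

No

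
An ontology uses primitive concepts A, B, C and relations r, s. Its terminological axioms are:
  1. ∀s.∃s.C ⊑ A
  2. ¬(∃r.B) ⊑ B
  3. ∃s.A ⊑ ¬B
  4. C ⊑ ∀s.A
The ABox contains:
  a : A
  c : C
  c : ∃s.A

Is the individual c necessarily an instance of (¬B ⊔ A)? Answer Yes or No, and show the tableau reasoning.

Yes

1. c : (¬B ⊔ A)?  L(c) = {C, ∃s.A} ∪ {(B ⊓ ¬A)}
   clash {B, ¬B} at c — c ∈ (¬B ⊔ A)
2. Hence c : (¬B ⊔ A): entailed.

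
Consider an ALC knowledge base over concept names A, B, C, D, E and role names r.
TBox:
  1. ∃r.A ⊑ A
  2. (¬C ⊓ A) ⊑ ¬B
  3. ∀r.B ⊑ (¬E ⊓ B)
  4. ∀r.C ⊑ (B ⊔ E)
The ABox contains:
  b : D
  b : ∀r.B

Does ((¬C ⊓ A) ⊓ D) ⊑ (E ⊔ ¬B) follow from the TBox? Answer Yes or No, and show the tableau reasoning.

1. ((¬C ⊓ A) ⊓ D) ⊑ (E ⊔ ¬B)  ⇔  (((¬C ⊓ A) ⊓ D) ⊓ (¬E ⊓ B)) unsat w.r.t. T
   all branches close; clash {B, ¬B} at x₀
2. Hence ((¬C ⊓ A) ⊓ D) ⊑ (E ⊔ ¬B): entailed.

Yes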